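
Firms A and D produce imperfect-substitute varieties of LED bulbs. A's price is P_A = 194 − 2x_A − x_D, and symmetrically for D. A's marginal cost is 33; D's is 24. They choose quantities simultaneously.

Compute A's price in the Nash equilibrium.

Firm A's profit: π = x_A(194 − 2x_A − x_D) − 33x_A.
∂π/∂x_A = 161 − 4x_A − x_D = 0 ⇒ x_A = 40.25 − 0.25x_D.
Similarly x_D = 42.5 − 0.25x_A.
Plugging x_D into A's best response: x_A = 40.25 − 0.25(42.5 − 0.25x_A) ⇒ 0.9375x_A = 29.625, so x_A = 31.6.
Then x_D = 42.5 − 0.25·31.6 = 34.6.
P_A = 194 − 2·31.6 − 34.6 = 96.2.

96.2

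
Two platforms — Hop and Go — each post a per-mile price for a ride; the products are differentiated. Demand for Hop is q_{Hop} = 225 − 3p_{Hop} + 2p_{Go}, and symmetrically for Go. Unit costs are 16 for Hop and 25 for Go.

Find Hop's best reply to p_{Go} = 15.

50.5

Hop's profit: π = (p_{Hop} − 16)(225 − 3p_{Hop} + 2p_{Go}).
∂π/∂p_{Hop} = 273 − 6p_{Hop} + 2p_{Go} = 0 ⇒ p_{Hop} = 45.5 + (1/3)p_{Go}.
At p_{Go} = 15: p_{Hop} = 45.5 + (1/3)·15 = 50.5.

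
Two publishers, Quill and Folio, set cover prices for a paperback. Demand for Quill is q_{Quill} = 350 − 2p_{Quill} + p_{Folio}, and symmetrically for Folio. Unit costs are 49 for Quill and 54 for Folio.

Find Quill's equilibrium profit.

20402

Quill's profit: π = (p_{Quill} − 49)(350 − 2p_{Quill} + p_{Folio}).
∂π/∂p_{Quill} = 448 − 4p_{Quill} + p_{Folio} = 0 ⇒ p_{Quill} = 112 + 0.25p_{Folio}.
Similarly p_{Folio} = 114.5 + 0.25p_{Quill}.
Solving the two reaction functions simultaneously: (1 − (0.25)(0.25))p_{Quill} = 112 + 0.25·114.5, so 0.9375p_{Quill} = 140.625 and p_{Quill} = 150.
Then p_{Folio} = 114.5 + 0.25·150 = 152.
q_{Quill} = 350 − 2·150 + 152 = 202.
Profit = (150 − 49)·202 = 20402.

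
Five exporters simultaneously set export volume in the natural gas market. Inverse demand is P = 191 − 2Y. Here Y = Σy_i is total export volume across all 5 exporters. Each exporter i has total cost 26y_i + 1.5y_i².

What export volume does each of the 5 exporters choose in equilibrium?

A representative exporter's profit is π_i = y_i(191 − 2Y) − 26y_i − 1.5y_i², with Y = y_i + Σ_{j≠i} y_j.
First-order condition: 165 − 7y_i − 2Σ_{j≠i} y_j = 0.
In a symmetric equilibrium every exporter chooses the same y, so Σ_{j≠i} y_j = 4y. The condition becomes 165 − 15y = 0, giving y = 165/15 = 11.

11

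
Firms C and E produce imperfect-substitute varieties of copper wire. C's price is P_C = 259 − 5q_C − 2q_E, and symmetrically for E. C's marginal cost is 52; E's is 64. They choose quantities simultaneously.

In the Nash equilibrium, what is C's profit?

1531.25

Firm C's profit: π = q_C(259 − 5q_C − 2q_E) − 52q_C.
∂π/∂q_C = 207 − 10q_C − 2q_E = 0 ⇒ q_C = 20.7 − 0.2q_E.
Similarly q_E = 19.5 − 0.2q_C.
Solving the two reaction functions simultaneously: (1 − (−0.2)(−0.2))q_C = 20.7 − 0.2·19.5, so 0.96q_C = 16.8 and q_C = 17.5.
Then q_E = 19.5 − 0.2·17.5 = 16.
P_C = 259 − 5·17.5 − 2·16 = 139.5.
Profit = (139.5 − 52)·17.5 = 1531.25.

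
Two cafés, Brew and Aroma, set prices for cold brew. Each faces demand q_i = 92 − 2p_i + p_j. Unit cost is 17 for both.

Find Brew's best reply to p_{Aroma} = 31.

39.25

Brew's profit: π = (p_{Brew} − 17)(92 − 2p_{Brew} + p_{Aroma}).
∂π/∂p_{Brew} = 126 − 4p_{Brew} + p_{Aroma} = 0 ⇒ p_{Brew} = 31.5 + 0.25p_{Aroma}.
At p_{Aroma} = 31: p_{Brew} = 31.5 + 0.25·31 = 39.25.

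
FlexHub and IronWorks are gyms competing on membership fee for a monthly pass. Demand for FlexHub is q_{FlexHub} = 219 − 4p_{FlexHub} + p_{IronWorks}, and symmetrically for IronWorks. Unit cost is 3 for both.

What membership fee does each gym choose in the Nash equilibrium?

FlexHub's profit: π = (p_{FlexHub} − 3)(219 − 4p_{FlexHub} + p_{IronWorks}).
∂π/∂p_{FlexHub} = 231 − 8p_{FlexHub} + p_{IronWorks} = 0 ⇒ p_{FlexHub} = 28.875 + 0.125p_{IronWorks}.
By symmetry p_{IronWorks} = p_{FlexHub}; substituting into the reaction function, 0.875p_{FlexHub} = 28.875 and p_{FlexHub} = 33.

33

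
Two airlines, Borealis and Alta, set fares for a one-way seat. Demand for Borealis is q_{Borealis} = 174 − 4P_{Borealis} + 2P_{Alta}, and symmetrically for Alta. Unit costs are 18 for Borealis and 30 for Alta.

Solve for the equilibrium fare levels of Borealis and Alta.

42.6, 47.4

Borealis's profit: π = (P_{Borealis} − 18)(174 − 4P_{Borealis} + 2P_{Alta}).
∂π/∂P_{Borealis} = 246 − 8P_{Borealis} + 2P_{Alta} = 0 ⇒ P_{Borealis} = 30.75 + 0.25P_{Alta}.
Similarly P_{Alta} = 36.75 + 0.25P_{Borealis}.
Substituting the second reaction function into the first: P_{Borealis} = 30.75 + 0.25(36.75 + 0.25P_{Borealis}), which gives 0.9375P_{Borealis} = 39.9375 ⇒ P_{Borealis} = 42.6.
Then P_{Alta} = 36.75 + 0.25·42.6 = 47.4.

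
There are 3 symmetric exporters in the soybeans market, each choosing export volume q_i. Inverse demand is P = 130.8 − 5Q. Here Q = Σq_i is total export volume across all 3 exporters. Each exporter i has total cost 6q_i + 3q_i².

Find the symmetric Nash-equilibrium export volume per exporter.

A representative exporter's profit is π_i = q_i(130.8 − 5Q) − 6q_i − 3q_i², with Q = q_i + Σ_{j≠i} q_j.
First-order condition: 124.8 − 16q_i − 5Σ_{j≠i} q_j = 0.
In a symmetric equilibrium every exporter chooses the same q, so Σ_{j≠i} q_j = 2q. The condition becomes 124.8 − 26q = 0, giving q = 124.8/26 = 4.8.

4.8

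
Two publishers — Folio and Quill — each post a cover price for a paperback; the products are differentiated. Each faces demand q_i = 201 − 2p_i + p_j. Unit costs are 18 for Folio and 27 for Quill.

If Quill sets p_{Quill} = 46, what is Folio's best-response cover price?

70.75

Folio's profit: π = (p_{Folio} − 18)(201 − 2p_{Folio} + p_{Quill}).
∂π/∂p_{Folio} = 237 − 4p_{Folio} + p_{Quill} = 0 ⇒ p_{Folio} = 59.25 + 0.25p_{Quill}.
At p_{Quill} = 46: p_{Folio} = 59.25 + 0.25·46 = 70.75.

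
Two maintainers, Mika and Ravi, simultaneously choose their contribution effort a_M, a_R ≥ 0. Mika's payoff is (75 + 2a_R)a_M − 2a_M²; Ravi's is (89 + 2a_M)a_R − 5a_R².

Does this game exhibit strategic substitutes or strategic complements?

strategic complements

Expanding Mika's payoff: 75a_M + 2a_Ra_M − 2a_M².
∂π/∂a_M = 75 + 2a_R − 4a_M = 0, so a_M = 18.75 + 0.5a_R.
The best-response slope da_M/da_R = 0.5 > 0: the reaction function is upward-sloping, so the choices are strategic complements.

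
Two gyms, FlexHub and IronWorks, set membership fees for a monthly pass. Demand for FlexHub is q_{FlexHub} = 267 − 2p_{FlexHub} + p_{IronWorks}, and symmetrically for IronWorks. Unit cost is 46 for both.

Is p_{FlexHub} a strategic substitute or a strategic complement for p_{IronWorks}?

FlexHub's profit: π = (p_{FlexHub} − 46)(267 − 2p_{FlexHub} + p_{IronWorks}).
∂π/∂p_{FlexHub} = 359 − 4p_{FlexHub} + p_{IronWorks} = 0 ⇒ p_{FlexHub} = 89.75 + 0.25p_{IronWorks}.
The best-response slope dp_{FlexHub}/dp_{IronWorks} = 0.25 > 0: the reaction function is upward-sloping, so the choices are strategic complements.

strategic complements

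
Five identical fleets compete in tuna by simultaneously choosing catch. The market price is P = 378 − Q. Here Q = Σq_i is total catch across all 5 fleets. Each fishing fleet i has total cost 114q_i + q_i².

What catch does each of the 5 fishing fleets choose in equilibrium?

33

A representative fishing fleet's profit is π_i = q_i(378 − Q) − 114q_i − q_i², with Q = q_i + Σ_{j≠i} q_j.
First-order condition: 264 − 4q_i − Σ_{j≠i} q_j = 0.
With identical fishing fleets, set every q_j = q: then 264 − 4q − 4q = 0, i.e. q = 264/8 = 33.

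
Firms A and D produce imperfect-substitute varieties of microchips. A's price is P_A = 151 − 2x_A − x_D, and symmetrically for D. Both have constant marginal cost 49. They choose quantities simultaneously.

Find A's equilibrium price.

Firm A's profit: π = x_A(151 − 2x_A − x_D) − 49x_A.
∂π/∂x_A = 102 − 4x_A − x_D = 0 ⇒ x_A = 25.5 − 0.25x_D.
Setting x_A = x_D in the reaction function: x_A = 25.5 − 0.25x_A, so x_A = 25.5 / 1.25 = 20.4.
P_A = 151 − 2·20.4 − 20.4 = 89.8.

89.8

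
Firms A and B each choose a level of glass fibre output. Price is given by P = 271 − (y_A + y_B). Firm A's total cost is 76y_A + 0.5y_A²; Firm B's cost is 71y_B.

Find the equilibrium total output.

Firm A's profit: π = y_A(271 − (y_A + y_B)) − 76y_A − 0.5y_A².
∂π/∂y_A = 195 − 3y_A − y_B = 0, so y_A = 65 − (1/3)y_B.
For B: ∂π/∂y_B = 200 − 2y_B − y_A = 0 ⇒ y_B = 100 − 0.5y_A.
Solving the two reaction functions simultaneously: (1 − (−1/3)(−0.5))y_A = 65 − (1/3)·100, so (5/6)y_A = 95/3 and y_A = 38.
Then y_B = 100 − 0.5·38 = 81.
Total output: 38 + 81 = 119.

119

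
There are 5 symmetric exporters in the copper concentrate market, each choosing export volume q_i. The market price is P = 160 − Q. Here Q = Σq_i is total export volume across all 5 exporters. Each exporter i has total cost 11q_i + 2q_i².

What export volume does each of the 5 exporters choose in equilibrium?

14.9

A representative exporter's profit is π_i = q_i(160 − Q) − 11q_i − 2q_i², with Q = q_i + Σ_{j≠i} q_j.
First-order condition: 149 − 6q_i − Σ_{j≠i} q_j = 0.
In a symmetric equilibrium every exporter chooses the same q, so Σ_{j≠i} q_j = 4q. The condition becomes 149 − 10q = 0, giving q = 149/10 = 14.9.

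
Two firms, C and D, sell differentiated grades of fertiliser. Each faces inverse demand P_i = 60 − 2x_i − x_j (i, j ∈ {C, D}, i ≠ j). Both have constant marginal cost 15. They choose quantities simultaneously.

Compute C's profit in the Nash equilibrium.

162

Firm C's profit: π = x_C(60 − 2x_C − x_D) − 15x_C.
∂π/∂x_C = 45 − 4x_C − x_D = 0 ⇒ x_C = 11.25 − 0.25x_D.
By symmetry x_D = x_C; substituting into the reaction function, 1.25x_C = 11.25 and x_C = 9.
P_C = 60 − 2·9 − 9 = 33.
Profit = (33 − 15)·9 = 162.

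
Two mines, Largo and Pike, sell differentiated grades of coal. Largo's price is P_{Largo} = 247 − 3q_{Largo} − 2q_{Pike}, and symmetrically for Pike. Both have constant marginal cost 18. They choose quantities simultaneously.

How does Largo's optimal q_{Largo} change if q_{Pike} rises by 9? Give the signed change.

Mine Largo's profit: π = q_{Largo}(247 − 3q_{Largo} − 2q_{Pike}) − 18q_{Largo}.
∂π/∂q_{Largo} = 229 − 6q_{Largo} − 2q_{Pike} = 0 ⇒ q_{Largo} = 229/6 − (1/3)q_{Pike}.
The reaction-function slope is −1/3, so a 9-unit rise in q_{Pike} moves q_{Largo} by −1/3 × 9 = −3. Largo's best response falls — the actions are strategic substitutes.

-3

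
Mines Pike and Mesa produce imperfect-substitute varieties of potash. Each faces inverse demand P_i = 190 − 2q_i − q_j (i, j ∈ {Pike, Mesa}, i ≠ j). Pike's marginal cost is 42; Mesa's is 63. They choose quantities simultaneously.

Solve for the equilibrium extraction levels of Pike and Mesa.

Mine Pike's profit: π = q_{Pike}(190 − 2q_{Pike} − q_{Mesa}) − 42q_{Pike}.
∂π/∂q_{Pike} = 148 − 4q_{Pike} − q_{Mesa} = 0 ⇒ q_{Pike} = 37 − 0.25q_{Mesa}.
Similarly q_{Mesa} = 31.75 − 0.25q_{Pike}.
Solving the two reaction functions simultaneously: (1 − (−0.25)(−0.25))q_{Pike} = 37 − 0.25·31.75, so 0.9375q_{Pike} = 29.0625 and q_{Pike} = 31.
Then q_{Mesa} = 31.75 − 0.25·31 = 24.

31, 24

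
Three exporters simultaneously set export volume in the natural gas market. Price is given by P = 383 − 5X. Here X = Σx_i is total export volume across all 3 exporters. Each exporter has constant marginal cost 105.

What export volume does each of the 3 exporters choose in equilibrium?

13.9

A representative exporter's profit is π_i = x_i(383 − 5X) − 105x_i, with X = x_i + Σ_{j≠i} x_j.
First-order condition: 278 − 10x_i − 5Σ_{j≠i} x_j = 0.
In a symmetric equilibrium every exporter chooses the same x, so Σ_{j≠i} x_j = 2x. The condition becomes 278 − 20x = 0, giving x = 278/20 = 13.9.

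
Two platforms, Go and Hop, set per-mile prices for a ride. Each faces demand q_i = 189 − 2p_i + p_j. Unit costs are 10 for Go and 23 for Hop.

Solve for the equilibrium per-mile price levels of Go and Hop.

71.4, 76.6

Go's profit: π = (p_{Go} − 10)(189 − 2p_{Go} + p_{Hop}).
∂π/∂p_{Go} = 209 − 4p_{Go} + p_{Hop} = 0 ⇒ p_{Go} = 52.25 + 0.25p_{Hop}.
Similarly p_{Hop} = 58.75 + 0.25p_{Go}.
Substituting the second reaction function into the first: p_{Go} = 52.25 + 0.25(58.75 + 0.25p_{Go}), which gives 0.9375p_{Go} = 66.9375 ⇒ p_{Go} = 71.4.
Then p_{Hop} = 58.75 + 0.25·71.4 = 76.6.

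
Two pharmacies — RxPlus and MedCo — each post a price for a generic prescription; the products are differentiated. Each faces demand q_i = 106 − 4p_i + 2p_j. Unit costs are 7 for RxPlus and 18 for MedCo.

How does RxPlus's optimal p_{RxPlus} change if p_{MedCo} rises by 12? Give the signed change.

3

RxPlus's profit: π = (p_{RxPlus} − 7)(106 − 4p_{RxPlus} + 2p_{MedCo}).
∂π/∂p_{RxPlus} = 134 − 8p_{RxPlus} + 2p_{MedCo} = 0 ⇒ p_{RxPlus} = 16.75 + 0.25p_{MedCo}.
The reaction-function slope is 0.25, so a 12-unit rise in p_{MedCo} moves p_{RxPlus} by 0.25 × 12 = 3. RxPlus's best response rises — the actions are strategic complements.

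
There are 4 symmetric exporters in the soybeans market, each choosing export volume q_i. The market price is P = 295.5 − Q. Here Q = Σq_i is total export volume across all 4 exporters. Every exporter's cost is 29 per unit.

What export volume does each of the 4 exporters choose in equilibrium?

A representative exporter's profit is π_i = q_i(295.5 − Q) − 29q_i, with Q = q_i + Σ_{j≠i} q_j.
First-order condition: 266.5 − 2q_i − Σ_{j≠i} q_j = 0.
In a symmetric equilibrium every exporter chooses the same q, so Σ_{j≠i} q_j = 3q. The condition becomes 266.5 − 5q = 0, giving q = 266.5/5 = 53.3.

53.3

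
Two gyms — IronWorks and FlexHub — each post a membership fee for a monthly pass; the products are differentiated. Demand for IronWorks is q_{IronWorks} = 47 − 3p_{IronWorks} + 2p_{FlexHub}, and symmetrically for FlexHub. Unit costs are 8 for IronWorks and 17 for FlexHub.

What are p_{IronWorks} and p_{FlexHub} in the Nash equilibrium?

IronWorks's profit: π = (p_{IronWorks} − 8)(47 − 3p_{IronWorks} + 2p_{FlexHub}).
∂π/∂p_{IronWorks} = 71 − 6p_{IronWorks} + 2p_{FlexHub} = 0 ⇒ p_{IronWorks} = 71/6 + (1/3)p_{FlexHub}.
Similarly p_{FlexHub} = 49/3 + (1/3)p_{IronWorks}.
Solving the two reaction functions simultaneously: (1 − (1/3)(1/3))p_{IronWorks} = 71/6 + (1/3)·(49/3), so (8/9)p_{IronWorks} = 311/18 and p_{IronWorks} = 19.4375.
Then p_{FlexHub} = 49/3 + (1/3)·19.4375 = 22.8125.

19.4375, 22.8125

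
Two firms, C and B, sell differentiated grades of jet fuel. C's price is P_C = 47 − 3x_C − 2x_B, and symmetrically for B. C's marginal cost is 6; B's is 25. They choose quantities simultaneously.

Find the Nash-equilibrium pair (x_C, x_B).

Firm C's profit: π = x_C(47 − 3x_C − 2x_B) − 6x_C.
∂π/∂x_C = 41 − 6x_C − 2x_B = 0 ⇒ x_C = 41/6 − (1/3)x_B.
Similarly x_B = 11/3 − (1/3)x_C.
Solving the two reaction functions simultaneously: (1 − (−1/3)(−1/3))x_C = 41/6 − (1/3)·(11/3), so (8/9)x_C = 101/18 and x_C = 6.3125.
Then x_B = 11/3 − (1/3)·6.3125 = 1.5625.

6.3125, 1.5625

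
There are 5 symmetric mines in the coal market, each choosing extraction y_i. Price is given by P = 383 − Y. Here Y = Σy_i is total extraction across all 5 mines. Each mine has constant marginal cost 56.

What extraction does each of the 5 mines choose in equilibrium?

54.5

A representative mine's profit is π_i = y_i(383 − Y) − 56y_i, with Y = y_i + Σ_{j≠i} y_j.
First-order condition: 327 − 2y_i − Σ_{j≠i} y_j = 0.
Imposing symmetry (y_j = y for all j) turns Σ_{j≠i} y_j into 4y, so 327 = 6y and y = 54.5.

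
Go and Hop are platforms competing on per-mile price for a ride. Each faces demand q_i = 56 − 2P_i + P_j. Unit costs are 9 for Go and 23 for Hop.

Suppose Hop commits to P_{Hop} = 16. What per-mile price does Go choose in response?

Go's profit: π = (P_{Go} − 9)(56 − 2P_{Go} + P_{Hop}).
∂π/∂P_{Go} = 74 − 4P_{Go} + P_{Hop} = 0 ⇒ P_{Go} = 18.5 + 0.25P_{Hop}.
At P_{Hop} = 16: P_{Go} = 18.5 + 0.25·16 = 22.5.

22.5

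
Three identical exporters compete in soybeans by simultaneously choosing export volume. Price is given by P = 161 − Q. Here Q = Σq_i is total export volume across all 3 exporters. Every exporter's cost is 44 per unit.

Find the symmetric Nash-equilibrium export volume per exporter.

A representative exporter's profit is π_i = q_i(161 − Q) − 44q_i, with Q = q_i + Σ_{j≠i} q_j.
First-order condition: 117 − 2q_i − Σ_{j≠i} q_j = 0.
In a symmetric equilibrium every exporter chooses the same q, so Σ_{j≠i} q_j = 2q. The condition becomes 117 − 4q = 0, giving q = 117/4 = 29.25.

29.25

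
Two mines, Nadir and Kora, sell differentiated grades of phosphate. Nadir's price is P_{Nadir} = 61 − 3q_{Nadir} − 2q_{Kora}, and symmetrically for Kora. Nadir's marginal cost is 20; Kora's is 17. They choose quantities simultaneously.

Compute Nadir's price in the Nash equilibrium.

Mine Nadir's profit: π = q_{Nadir}(61 − 3q_{Nadir} − 2q_{Kora}) − 20q_{Nadir}.
∂π/∂q_{Nadir} = 41 − 6q_{Nadir} − 2q_{Kora} = 0 ⇒ q_{Nadir} = 41/6 − (1/3)q_{Kora}.
Similarly q_{Kora} = 22/3 − (1/3)q_{Nadir}.
Solving the two reaction functions simultaneously: (1 − (−1/3)(−1/3))q_{Nadir} = 41/6 − (1/3)·(22/3), so (8/9)q_{Nadir} = 79/18 and q_{Nadir} = 4.9375.
Then q_{Kora} = 22/3 − (1/3)·4.9375 = 5.6875.
P_{Nadir} = 61 − 3·4.9375 − 2·5.6875 = 34.8125.

34.8125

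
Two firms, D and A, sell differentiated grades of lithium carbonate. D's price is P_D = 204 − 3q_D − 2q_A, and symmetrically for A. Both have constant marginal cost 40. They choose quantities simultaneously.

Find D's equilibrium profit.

Firm D's profit: π = q_D(204 − 3q_D − 2q_A) − 40q_D.
∂π/∂q_D = 164 − 6q_D − 2q_A = 0 ⇒ q_D = 82/3 − (1/3)q_A.
The game is symmetric, so in equilibrium q_A = q_D: the reaction function gives (4/3)q_D = 82/3, hence q_D = 20.5.
P_D = 204 − 3·20.5 − 2·20.5 = 101.5.
Profit = (101.5 − 40)·20.5 = 1260.75.

1260.75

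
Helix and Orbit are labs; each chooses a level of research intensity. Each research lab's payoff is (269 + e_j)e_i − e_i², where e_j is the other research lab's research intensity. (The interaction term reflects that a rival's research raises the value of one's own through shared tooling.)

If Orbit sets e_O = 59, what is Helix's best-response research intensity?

164

Helix's payoff is (269 + e_O)e_H − e_H².
∂π/∂e_H = 269 + e_O − 2e_H = 0, so e_H = 134.5 + 0.5e_O.
At e_O = 59: e_H = 134.5 + 0.5·59 = 164.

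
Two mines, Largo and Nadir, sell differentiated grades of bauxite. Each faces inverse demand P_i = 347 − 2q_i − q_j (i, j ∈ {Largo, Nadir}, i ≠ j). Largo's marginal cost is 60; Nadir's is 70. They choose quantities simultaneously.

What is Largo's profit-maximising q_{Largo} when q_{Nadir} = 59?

57

Mine Largo's profit: π = q_{Largo}(347 − 2q_{Largo} − q_{Nadir}) − 60q_{Largo}.
∂π/∂q_{Largo} = 287 − 4q_{Largo} − q_{Nadir} = 0 ⇒ q_{Largo} = 71.75 − 0.25q_{Nadir}.
At q_{Nadir} = 59: q_{Largo} = 71.75 − 0.25·59 = 57.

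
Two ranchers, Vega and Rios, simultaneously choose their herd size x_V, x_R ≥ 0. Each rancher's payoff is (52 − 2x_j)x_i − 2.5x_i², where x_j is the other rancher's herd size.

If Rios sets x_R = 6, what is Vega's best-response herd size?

8

Vega's payoff is (52 − 2x_R)x_V − 2.5x_V².
∂π/∂x_V = 52 − 2x_R − 5x_V = 0, so x_V = 10.4 − 0.4x_R.
At x_R = 6: x_V = 10.4 − 0.4·6 = 8.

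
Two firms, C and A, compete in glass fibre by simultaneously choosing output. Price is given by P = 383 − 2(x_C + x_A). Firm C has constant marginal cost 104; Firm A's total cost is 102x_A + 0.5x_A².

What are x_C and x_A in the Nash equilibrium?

52.0625, 35.375

Firm C's profit: π = x_C(383 − 2(x_C + x_A)) − 104x_C.
∂π/∂x_C = 279 − 4x_C − 2x_A = 0, so x_C = 69.75 − 0.5x_A.
For A: ∂π/∂x_A = 281 − 5x_A − 2x_C = 0 ⇒ x_A = 56.2 − 0.4x_C.
Substituting the second reaction function into the first: x_C = 69.75 − 0.5(56.2 − 0.4x_C), which gives 0.8x_C = 41.65 ⇒ x_C = 52.0625.
Then x_A = 56.2 − 0.4·52.0625 = 35.375.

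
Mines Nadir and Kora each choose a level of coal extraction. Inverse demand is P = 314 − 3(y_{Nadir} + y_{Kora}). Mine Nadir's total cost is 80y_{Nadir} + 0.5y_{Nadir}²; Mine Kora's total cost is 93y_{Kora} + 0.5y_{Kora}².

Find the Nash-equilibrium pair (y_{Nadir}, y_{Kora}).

24.375, 21.125

Mine Nadir's profit: π = y_{Nadir}(314 − 3(y_{Nadir} + y_{Kora})) − 80y_{Nadir} − 0.5y_{Nadir}².
∂π/∂y_{Nadir} = 234 − 7y_{Nadir} − 3y_{Kora} = 0, so y_{Nadir} = 234/7 − (3/7)y_{Kora}.
By the same steps for Kora: y_{Kora} = 221/7 − (3/7)y_{Nadir}.
Solving the two reaction functions simultaneously: (1 − (−3/7)(−3/7))y_{Nadir} = 234/7 − (3/7)·(221/7), so (40/49)y_{Nadir} = 975/49 and y_{Nadir} = 24.375.
Then y_{Kora} = 221/7 − (3/7)·24.375 = 21.125.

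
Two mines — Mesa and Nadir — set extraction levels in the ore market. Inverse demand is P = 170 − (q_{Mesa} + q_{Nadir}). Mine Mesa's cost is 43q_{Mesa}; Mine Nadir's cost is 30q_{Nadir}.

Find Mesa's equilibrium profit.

Mine Mesa's profit: π = q_{Mesa}(170 − (q_{Mesa} + q_{Nadir})) − 43q_{Mesa}.
∂π/∂q_{Mesa} = 127 − 2q_{Mesa} − q_{Nadir} = 0, so q_{Mesa} = 63.5 − 0.5q_{Nadir}.
By the same steps for Nadir: q_{Nadir} = 70 − 0.5q_{Mesa}.
Plugging q_{Nadir} into Mesa's best response: q_{Mesa} = 63.5 − 0.5(70 − 0.5q_{Mesa}) ⇒ 0.75q_{Mesa} = 28.5, so q_{Mesa} = 38.
Then q_{Nadir} = 70 − 0.5·38 = 51.
Price P = 170 − 89 = 81.
Mesa's profit: (81 − 43)·38 = 1444.

1444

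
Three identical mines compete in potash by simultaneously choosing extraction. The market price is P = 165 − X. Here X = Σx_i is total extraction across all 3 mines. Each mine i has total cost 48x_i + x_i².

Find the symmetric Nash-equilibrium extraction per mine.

A representative mine's profit is π_i = x_i(165 − X) − 48x_i − x_i², with X = x_i + Σ_{j≠i} x_j.
First-order condition: 117 − 4x_i − Σ_{j≠i} x_j = 0.
In a symmetric equilibrium every mine chooses the same x, so Σ_{j≠i} x_j = 2x. The condition becomes 117 − 6x = 0, giving x = 117/6 = 19.5.

19.5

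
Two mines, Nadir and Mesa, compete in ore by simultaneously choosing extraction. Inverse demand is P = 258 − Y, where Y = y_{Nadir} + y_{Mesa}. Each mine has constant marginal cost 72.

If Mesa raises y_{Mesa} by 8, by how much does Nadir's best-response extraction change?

-4

Mine Nadir's profit: π = y_{Nadir}(258 − (y_{Nadir} + y_{Mesa})) − 72y_{Nadir}.
∂π/∂y_{Nadir} = 186 − 2y_{Nadir} − y_{Mesa} = 0, so y_{Nadir} = 93 − 0.5y_{Mesa}.
The reaction-function slope is −0.5, so an 8-unit rise in y_{Mesa} moves y_{Nadir} by −0.5 × 8 = −4. Nadir's best response falls — the actions are strategic substitutes.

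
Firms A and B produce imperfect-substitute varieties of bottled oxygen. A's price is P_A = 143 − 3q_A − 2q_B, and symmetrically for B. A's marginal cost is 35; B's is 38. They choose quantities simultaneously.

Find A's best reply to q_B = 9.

Firm A's profit: π = q_A(143 − 3q_A − 2q_B) − 35q_A.
∂π/∂q_A = 108 − 6q_A − 2q_B = 0 ⇒ q_A = 18 − (1/3)q_B.
At q_B = 9: q_A = 18 − (1/3)·9 = 15.

15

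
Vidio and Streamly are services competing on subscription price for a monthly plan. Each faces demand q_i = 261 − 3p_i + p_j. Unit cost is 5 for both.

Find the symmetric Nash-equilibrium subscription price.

55.2

Vidio's profit: π = (p_{Vidio} − 5)(261 − 3p_{Vidio} + p_{Streamly}).
∂π/∂p_{Vidio} = 276 − 6p_{Vidio} + p_{Streamly} = 0 ⇒ p_{Vidio} = 46 + (1/6)p_{Streamly}.
The game is symmetric, so in equilibrium p_{Streamly} = p_{Vidio}: the reaction function gives (5/6)p_{Vidio} = 46, hence p_{Vidio} = 55.2.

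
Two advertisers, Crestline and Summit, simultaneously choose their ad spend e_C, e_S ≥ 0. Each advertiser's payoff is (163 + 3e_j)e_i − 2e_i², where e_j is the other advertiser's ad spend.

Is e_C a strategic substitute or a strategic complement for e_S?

strategic complements

Crestline's payoff is (163 + 3e_S)e_C − 2e_C².
∂π/∂e_C = 163 + 3e_S − 4e_C = 0, so e_C = 40.75 + 0.75e_S.
The best-response slope de_C/de_S = 0.75 > 0: the reaction function is upward-sloping, so the choices are strategic complements.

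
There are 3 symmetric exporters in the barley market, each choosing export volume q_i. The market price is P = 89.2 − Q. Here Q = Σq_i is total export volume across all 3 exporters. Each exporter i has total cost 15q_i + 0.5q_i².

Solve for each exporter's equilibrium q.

A representative exporter's profit is π_i = q_i(89.2 − Q) − 15q_i − 0.5q_i², with Q = q_i + Σ_{j≠i} q_j.
First-order condition: 74.2 − 3q_i − Σ_{j≠i} q_j = 0.
With identical exporters, set every q_j = q: then 74.2 − 3q − 2q = 0, i.e. q = 74.2/5 = 14.84.

14.84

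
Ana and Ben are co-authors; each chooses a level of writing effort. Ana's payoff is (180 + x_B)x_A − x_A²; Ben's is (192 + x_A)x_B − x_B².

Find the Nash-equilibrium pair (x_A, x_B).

184, 188

Expanding Ana's payoff: 180x_A + x_Bx_A − x_A².
∂π/∂x_A = 180 + x_B − 2x_A = 0, so x_A = 90 + 0.5x_B.
Likewise for Ben: x_B = 96 + 0.5x_A.
Solving the two reaction functions simultaneously: (1 − (0.5)(0.5))x_A = 90 + 0.5·96, so 0.75x_A = 138 and x_A = 184.
Then x_B = 96 + 0.5·184 = 188.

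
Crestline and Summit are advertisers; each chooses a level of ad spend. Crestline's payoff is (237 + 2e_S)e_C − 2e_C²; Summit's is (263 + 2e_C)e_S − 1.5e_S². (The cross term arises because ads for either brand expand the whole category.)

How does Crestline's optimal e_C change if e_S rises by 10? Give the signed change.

Expanding Crestline's payoff: 237e_C + 2e_Se_C − 2e_C².
∂π/∂e_C = 237 + 2e_S − 4e_C = 0, so e_C = 59.25 + 0.5e_S.
The reaction-function slope is 0.5, so a 10-unit rise in e_S moves e_C by 0.5 × 10 = 5. Crestline's best response rises — the actions are strategic complements.

5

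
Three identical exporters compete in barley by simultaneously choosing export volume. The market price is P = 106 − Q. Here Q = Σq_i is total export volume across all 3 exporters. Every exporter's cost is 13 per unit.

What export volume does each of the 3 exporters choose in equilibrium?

A representative exporter's profit is π_i = q_i(106 − Q) − 13q_i, with Q = q_i + Σ_{j≠i} q_j.
First-order condition: 93 − 2q_i − Σ_{j≠i} q_j = 0.
With identical exporters, set every q_j = q: then 93 − 2q − 2q = 0, i.e. q = 93/4 = 23.25.

23.25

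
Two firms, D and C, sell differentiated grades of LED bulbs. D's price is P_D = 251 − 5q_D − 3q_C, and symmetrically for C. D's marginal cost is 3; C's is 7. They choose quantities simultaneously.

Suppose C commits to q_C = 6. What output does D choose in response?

23

Firm D's profit: π = q_D(251 − 5q_D − 3q_C) − 3q_D.
∂π/∂q_D = 248 − 10q_D − 3q_C = 0 ⇒ q_D = 24.8 − 0.3q_C.
At q_C = 6: q_D = 24.8 − 0.3·6 = 23.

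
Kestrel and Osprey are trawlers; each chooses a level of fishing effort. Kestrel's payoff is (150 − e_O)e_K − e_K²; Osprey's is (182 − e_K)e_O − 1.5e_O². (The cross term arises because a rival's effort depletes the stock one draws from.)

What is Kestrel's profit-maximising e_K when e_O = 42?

Expanding Kestrel's payoff: 150e_K − e_Oe_K − e_K².
∂π/∂e_K = 150 − e_O − 2e_K = 0, so e_K = 75 − 0.5e_O.
At e_O = 42: e_K = 75 − 0.5·42 = 54.

54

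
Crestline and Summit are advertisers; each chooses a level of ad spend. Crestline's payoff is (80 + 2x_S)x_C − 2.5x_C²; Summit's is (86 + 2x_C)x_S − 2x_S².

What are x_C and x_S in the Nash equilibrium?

30.75, 36.875

Expanding Crestline's payoff: 80x_C + 2x_Sx_C − 2.5x_C².
∂π/∂x_C = 80 + 2x_S − 5x_C = 0, so x_C = 16 + 0.4x_S.
Likewise for Summit: x_S = 21.5 + 0.5x_C.
Plugging x_S into Crestline's best response: x_C = 16 + 0.4(21.5 + 0.5x_C) ⇒ 0.8x_C = 24.6, so x_C = 30.75.
Then x_S = 21.5 + 0.5·30.75 = 36.875.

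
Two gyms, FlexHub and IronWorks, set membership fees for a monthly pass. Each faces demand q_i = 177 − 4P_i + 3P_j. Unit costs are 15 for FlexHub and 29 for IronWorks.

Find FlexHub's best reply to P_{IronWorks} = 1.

30

FlexHub's profit: π = (P_{FlexHub} − 15)(177 − 4P_{FlexHub} + 3P_{IronWorks}).
∂π/∂P_{FlexHub} = 237 − 8P_{FlexHub} + 3P_{IronWorks} = 0 ⇒ P_{FlexHub} = 29.625 + 0.375P_{IronWorks}.
At P_{IronWorks} = 1: P_{FlexHub} = 29.625 + 0.375·1 = 30.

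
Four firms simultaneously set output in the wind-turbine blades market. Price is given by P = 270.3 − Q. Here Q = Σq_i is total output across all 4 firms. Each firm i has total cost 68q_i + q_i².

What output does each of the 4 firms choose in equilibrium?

A representative firm's profit is π_i = q_i(270.3 − Q) − 68q_i − q_i², with Q = q_i + Σ_{j≠i} q_j.
First-order condition: 202.3 − 4q_i − Σ_{j≠i} q_j = 0.
Imposing symmetry (q_j = q for all j) turns Σ_{j≠i} q_j into 3q, so 202.3 = 7q and q = 28.9.

28.9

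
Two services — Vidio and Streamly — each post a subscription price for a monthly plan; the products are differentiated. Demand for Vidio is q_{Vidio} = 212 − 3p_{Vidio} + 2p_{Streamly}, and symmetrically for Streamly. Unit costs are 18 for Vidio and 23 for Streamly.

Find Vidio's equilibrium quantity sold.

148.3125

Vidio's profit: π = (p_{Vidio} − 18)(212 − 3p_{Vidio} + 2p_{Streamly}).
∂π/∂p_{Vidio} = 266 − 6p_{Vidio} + 2p_{Streamly} = 0 ⇒ p_{Vidio} = 133/3 + (1/3)p_{Streamly}.
Similarly p_{Streamly} = 281/6 + (1/3)p_{Vidio}.
Solving the two reaction functions simultaneously: (1 − (1/3)(1/3))p_{Vidio} = 133/3 + (1/3)·(281/6), so (8/9)p_{Vidio} = 1079/18 and p_{Vidio} = 67.4375.
Then p_{Streamly} = 281/6 + (1/3)·67.4375 = 69.3125.
q_{Vidio} = 212 − 3·67.4375 + 2·69.3125 = 148.3125.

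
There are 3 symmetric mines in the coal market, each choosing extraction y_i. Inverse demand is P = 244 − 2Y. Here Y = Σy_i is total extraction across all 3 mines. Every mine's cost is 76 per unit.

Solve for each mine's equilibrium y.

A representative mine's profit is π_i = y_i(244 − 2Y) − 76y_i, with Y = y_i + Σ_{j≠i} y_j.
First-order condition: 168 − 4y_i − 2Σ_{j≠i} y_j = 0.
With identical mines, set every y_j = y: then 168 − 4y − 4y = 0, i.e. y = 168/8 = 21.

21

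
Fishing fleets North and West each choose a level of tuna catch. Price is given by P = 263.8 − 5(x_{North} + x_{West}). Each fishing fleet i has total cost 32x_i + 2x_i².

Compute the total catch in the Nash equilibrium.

24.4

Fishing fleet North's profit: π = x_{North}(263.8 − 5(x_{North} + x_{West})) − 32x_{North} − 2x_{North}².
∂π/∂x_{North} = 231.8 − 14x_{North} − 5x_{West} = 0, so x_{North} = 1159/70 − (5/14)x_{West}.
The game is symmetric, so in equilibrium x_{West} = x_{North}: the reaction function gives (19/14)x_{North} = 1159/70, hence x_{North} = 12.2.
Total catch: 12.2 + 12.2 = 24.4.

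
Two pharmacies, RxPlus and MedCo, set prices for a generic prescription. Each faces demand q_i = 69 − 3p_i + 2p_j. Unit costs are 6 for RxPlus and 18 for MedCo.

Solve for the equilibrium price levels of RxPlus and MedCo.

24, 28.5

RxPlus's profit: π = (p_{RxPlus} − 6)(69 − 3p_{RxPlus} + 2p_{MedCo}).
∂π/∂p_{RxPlus} = 87 − 6p_{RxPlus} + 2p_{MedCo} = 0 ⇒ p_{RxPlus} = 14.5 + (1/3)p_{MedCo}.
Similarly p_{MedCo} = 20.5 + (1/3)p_{RxPlus}.
Substituting the second reaction function into the first: p_{RxPlus} = 14.5 + (1/3)(20.5 + (1/3)p_{RxPlus}), which gives (8/9)p_{RxPlus} = 64/3 ⇒ p_{RxPlus} = 24.
Then p_{MedCo} = 20.5 + (1/3)·24 = 28.5.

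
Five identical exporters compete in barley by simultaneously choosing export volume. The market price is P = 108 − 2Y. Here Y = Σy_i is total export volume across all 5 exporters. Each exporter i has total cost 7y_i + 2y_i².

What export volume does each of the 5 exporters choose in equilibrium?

6.3125

A representative exporter's profit is π_i = y_i(108 − 2Y) − 7y_i − 2y_i², with Y = y_i + Σ_{j≠i} y_j.
First-order condition: 101 − 8y_i − 2Σ_{j≠i} y_j = 0.
With identical exporters, set every y_j = y: then 101 − 8y − 8y = 0, i.e. y = 101/16 = 6.3125.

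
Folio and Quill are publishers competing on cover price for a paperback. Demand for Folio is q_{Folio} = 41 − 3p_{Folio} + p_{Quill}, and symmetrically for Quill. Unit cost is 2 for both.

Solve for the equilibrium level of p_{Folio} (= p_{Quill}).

Folio's profit: π = (p_{Folio} − 2)(41 − 3p_{Folio} + p_{Quill}).
∂π/∂p_{Folio} = 47 − 6p_{Folio} + p_{Quill} = 0 ⇒ p_{Folio} = 47/6 + (1/6)p_{Quill}.
By symmetry p_{Quill} = p_{Folio}; substituting into the reaction function, (5/6)p_{Folio} = 47/6 and p_{Folio} = 9.4.

9.4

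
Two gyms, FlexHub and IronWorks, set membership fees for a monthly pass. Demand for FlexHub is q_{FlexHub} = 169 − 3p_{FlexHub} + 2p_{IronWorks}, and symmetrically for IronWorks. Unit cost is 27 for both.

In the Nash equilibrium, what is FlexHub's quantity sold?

106.5

FlexHub's profit: π = (p_{FlexHub} − 27)(169 − 3p_{FlexHub} + 2p_{IronWorks}).
∂π/∂p_{FlexHub} = 250 − 6p_{FlexHub} + 2p_{IronWorks} = 0 ⇒ p_{FlexHub} = 125/3 + (1/3)p_{IronWorks}.
By symmetry p_{IronWorks} = p_{FlexHub}; substituting into the reaction function, (2/3)p_{FlexHub} = 125/3 and p_{FlexHub} = 62.5.
q_{FlexHub} = 169 − 3·62.5 + 2·62.5 = 106.5.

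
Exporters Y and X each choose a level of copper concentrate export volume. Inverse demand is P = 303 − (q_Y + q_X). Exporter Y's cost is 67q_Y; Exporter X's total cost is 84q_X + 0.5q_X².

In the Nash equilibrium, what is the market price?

164.8

Exporter Y's profit: π = q_Y(303 − (q_Y + q_X)) − 67q_Y.
∂π/∂q_Y = 236 − 2q_Y − q_X = 0, so q_Y = 118 − 0.5q_X.
For X: ∂π/∂q_X = 219 − 3q_X − q_Y = 0 ⇒ q_X = 73 − (1/3)q_Y.
Solving the two reaction functions simultaneously: (1 − (−0.5)(−1/3))q_Y = 118 − 0.5·73, so (5/6)q_Y = 81.5 and q_Y = 97.8.
Then q_X = 73 − (1/3)·97.8 = 40.4.
Equilibrium price: P = 303 − 138.2 = 164.8.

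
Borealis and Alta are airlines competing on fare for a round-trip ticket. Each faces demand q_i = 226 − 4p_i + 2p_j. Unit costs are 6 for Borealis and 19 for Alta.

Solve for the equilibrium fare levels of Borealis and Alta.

Borealis's profit: π = (p_{Borealis} − 6)(226 − 4p_{Borealis} + 2p_{Alta}).
∂π/∂p_{Borealis} = 250 − 8p_{Borealis} + 2p_{Alta} = 0 ⇒ p_{Borealis} = 31.25 + 0.25p_{Alta}.
Similarly p_{Alta} = 37.75 + 0.25p_{Borealis}.
Substituting the second reaction function into the first: p_{Borealis} = 31.25 + 0.25(37.75 + 0.25p_{Borealis}), which gives 0.9375p_{Borealis} = 40.6875 ⇒ p_{Borealis} = 43.4.
Then p_{Alta} = 37.75 + 0.25·43.4 = 48.6.

43.4, 48.6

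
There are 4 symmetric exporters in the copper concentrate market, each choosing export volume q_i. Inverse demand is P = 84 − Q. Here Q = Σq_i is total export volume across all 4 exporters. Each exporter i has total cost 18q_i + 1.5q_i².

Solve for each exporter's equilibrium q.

A representative exporter's profit is π_i = q_i(84 − Q) − 18q_i − 1.5q_i², with Q = q_i + Σ_{j≠i} q_j.
First-order condition: 66 − 5q_i − Σ_{j≠i} q_j = 0.
Imposing symmetry (q_j = q for all j) turns Σ_{j≠i} q_j into 3q, so 66 = 8q and q = 8.25.

8.25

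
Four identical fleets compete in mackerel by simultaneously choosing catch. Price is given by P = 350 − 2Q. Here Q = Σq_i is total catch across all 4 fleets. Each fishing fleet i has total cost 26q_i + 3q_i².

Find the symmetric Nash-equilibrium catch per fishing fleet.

20.25

A representative fishing fleet's profit is π_i = q_i(350 − 2Q) − 26q_i − 3q_i², with Q = q_i + Σ_{j≠i} q_j.
First-order condition: 324 − 10q_i − 2Σ_{j≠i} q_j = 0.
With identical fishing fleets, set every q_j = q: then 324 − 10q − 6q = 0, i.e. q = 324/16 = 20.25.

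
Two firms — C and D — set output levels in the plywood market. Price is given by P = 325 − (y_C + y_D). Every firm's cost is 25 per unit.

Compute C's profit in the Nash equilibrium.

10000

Firm C's profit: π = y_C(325 − (y_C + y_D)) − 25y_C.
∂π/∂y_C = 300 − 2y_C − y_D = 0, so y_C = 150 − 0.5y_D.
The game is symmetric, so in equilibrium y_D = y_C: the reaction function gives 1.5y_C = 150, hence y_C = 100.
Price P = 325 − 200 = 125.
C's profit: (125 − 25)·100 = 10000.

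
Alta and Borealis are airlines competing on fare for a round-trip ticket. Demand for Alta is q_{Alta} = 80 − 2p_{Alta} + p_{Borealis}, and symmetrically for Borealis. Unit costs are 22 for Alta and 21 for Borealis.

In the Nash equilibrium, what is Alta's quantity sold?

38.4

Alta's profit: π = (p_{Alta} − 22)(80 − 2p_{Alta} + p_{Borealis}).
∂π/∂p_{Alta} = 124 − 4p_{Alta} + p_{Borealis} = 0 ⇒ p_{Alta} = 31 + 0.25p_{Borealis}.
Similarly p_{Borealis} = 30.5 + 0.25p_{Alta}.
Solving the two reaction functions simultaneously: (1 − (0.25)(0.25))p_{Alta} = 31 + 0.25·30.5, so 0.9375p_{Alta} = 38.625 and p_{Alta} = 41.2.
Then p_{Borealis} = 30.5 + 0.25·41.2 = 40.8.
q_{Alta} = 80 − 2·41.2 + 40.8 = 38.4.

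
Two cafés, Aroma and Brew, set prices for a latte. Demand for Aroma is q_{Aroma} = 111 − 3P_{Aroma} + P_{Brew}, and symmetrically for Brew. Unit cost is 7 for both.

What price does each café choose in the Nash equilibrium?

Aroma's profit: π = (P_{Aroma} − 7)(111 − 3P_{Aroma} + P_{Brew}).
∂π/∂P_{Aroma} = 132 − 6P_{Aroma} + P_{Brew} = 0 ⇒ P_{Aroma} = 22 + (1/6)P_{Brew}.
Setting P_{Aroma} = P_{Brew} in the reaction function: P_{Aroma} = 22 + (1/6)P_{Aroma}, so P_{Aroma} = 22 / (5/6) = 26.4.

26.4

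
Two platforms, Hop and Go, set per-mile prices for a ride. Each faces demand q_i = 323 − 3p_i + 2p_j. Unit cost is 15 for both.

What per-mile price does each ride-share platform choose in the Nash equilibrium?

92

Hop's profit: π = (p_{Hop} − 15)(323 − 3p_{Hop} + 2p_{Go}).
∂π/∂p_{Hop} = 368 − 6p_{Hop} + 2p_{Go} = 0 ⇒ p_{Hop} = 184/3 + (1/3)p_{Go}.
By symmetry p_{Go} = p_{Hop}; substituting into the reaction function, (2/3)p_{Hop} = 184/3 and p_{Hop} = 92.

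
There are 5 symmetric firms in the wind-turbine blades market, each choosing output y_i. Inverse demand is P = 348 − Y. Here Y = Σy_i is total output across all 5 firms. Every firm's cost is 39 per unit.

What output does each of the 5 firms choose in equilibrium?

A representative firm's profit is π_i = y_i(348 − Y) − 39y_i, with Y = y_i + Σ_{j≠i} y_j.
First-order condition: 309 − 2y_i − Σ_{j≠i} y_j = 0.
With identical firms, set every y_j = y: then 309 − 2y − 4y = 0, i.e. y = 309/6 = 51.5.

51.5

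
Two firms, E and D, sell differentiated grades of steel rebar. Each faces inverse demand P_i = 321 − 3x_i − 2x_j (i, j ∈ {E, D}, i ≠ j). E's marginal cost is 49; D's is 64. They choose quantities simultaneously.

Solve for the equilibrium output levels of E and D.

34.9375, 31.1875

Firm E's profit: π = x_E(321 − 3x_E − 2x_D) − 49x_E.
∂π/∂x_E = 272 − 6x_E − 2x_D = 0 ⇒ x_E = 136/3 − (1/3)x_D.
Similarly x_D = 257/6 − (1/3)x_E.
Solving the two reaction functions simultaneously: (1 − (−1/3)(−1/3))x_E = 136/3 − (1/3)·(257/6), so (8/9)x_E = 559/18 and x_E = 34.9375.
Then x_D = 257/6 − (1/3)·34.9375 = 31.1875.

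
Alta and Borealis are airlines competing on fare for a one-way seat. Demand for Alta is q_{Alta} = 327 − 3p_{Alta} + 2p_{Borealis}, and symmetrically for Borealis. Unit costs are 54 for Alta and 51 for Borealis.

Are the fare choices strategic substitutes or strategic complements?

strategic complements

Alta's profit: π = (p_{Alta} − 54)(327 − 3p_{Alta} + 2p_{Borealis}).
∂π/∂p_{Alta} = 489 − 6p_{Alta} + 2p_{Borealis} = 0 ⇒ p_{Alta} = 81.5 + (1/3)p_{Borealis}.
The best-response slope dp_{Alta}/dp_{Borealis} = 1/3 > 0: the reaction function is upward-sloping, so the choices are strategic complements.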